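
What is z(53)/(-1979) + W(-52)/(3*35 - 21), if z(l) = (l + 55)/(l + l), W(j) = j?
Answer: -1364665/2202627 ≈ -0.61956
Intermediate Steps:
z(l) = (55 + l)/(2*l) (z(l) = (55 + l)/((2*l)) = (55 + l)*(1/(2*l)) = (55 + l)/(2*l))
z(53)/(-1979) + W(-52)/(3*35 - 21) = ((½)*(55 + 53)/53)/(-1979) - 52/(3*35 - 21) = ((½)*(1/53)*108)*(-1/1979) - 52/(105 - 21) = (54/53)*(-1/1979) - 52/84 = -54/104887 - 52*1/84 = -54/104887 - 13/21 = -1364665/2202627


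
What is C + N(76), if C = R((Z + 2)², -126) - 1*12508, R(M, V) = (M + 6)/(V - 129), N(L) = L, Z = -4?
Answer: -634034/51 ≈ -12432.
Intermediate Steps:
R(M, V) = (6 + M)/(-129 + V)
C = -637910/51 (C = (6 + (-4 + 2)²)/(-129 - 126) - 1*12508 = (6 + (-2)²)/(-255) - 12508 = -(6 + 4)/255 - 12508 = -1/255*10 - 12508 = -2/51 - 12508 = -637910/51 ≈ -12508.)
C + N(76) = -637910/51 + 76 = -634034/51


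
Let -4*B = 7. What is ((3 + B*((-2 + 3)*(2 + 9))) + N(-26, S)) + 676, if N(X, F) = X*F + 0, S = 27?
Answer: -169/4 ≈ -42.250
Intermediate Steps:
B = -7/4 (B = -1/4*7 = -7/4 ≈ -1.7500)
N(X, F) = F*X (N(X, F) = F*X + 0 = F*X)
((3 + B*((-2 + 3)*(2 + 9))) + N(-26, S)) + 676 = ((3 - 7*(-2 + 3)*(2 + 9)/4) + 27*(-26)) + 676 = ((3 - 7*11/4) - 702) + 676 = ((3 - 7/4*11) - 702) + 676 = ((3 - 77/4) - 702) + 676 = (-65/4 - 702) + 676 = -2873/4 + 676 = -169/4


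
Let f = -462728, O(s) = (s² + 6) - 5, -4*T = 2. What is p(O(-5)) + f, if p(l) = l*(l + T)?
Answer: -462065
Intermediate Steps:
T = -½ (T = -¼*2 = -½ ≈ -0.50000)
O(s) = 1 + s² (O(s) = (6 + s²) - 5 = 1 + s²)
p(l) = l*(-½ + l) (p(l) = l*(l - ½) = l*(-½ + l))
p(O(-5)) + f = (1 + (-5)²)*(-½ + (1 + (-5)²)) - 462728 = (1 + 25)*(-½ + (1 + 25)) - 462728 = 26*(-½ + 26) - 462728 = 26*(51/2) - 462728 = 663 - 462728 = -462065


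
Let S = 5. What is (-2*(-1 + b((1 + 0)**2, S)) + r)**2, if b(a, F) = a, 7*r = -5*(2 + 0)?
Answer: 100/49 ≈ 2.0408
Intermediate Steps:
r = -10/7 (r = (-5*(2 + 0))/7 = (-5*2)/7 = (1/7)*(-10) = -10/7 ≈ -1.4286)
(-2*(-1 + b((1 + 0)**2, S)) + r)**2 = (-2*(-1 + (1 + 0)**2) - 10/7)**2 = (-2*(-1 + 1**2) - 10/7)**2 = (-2*(-1 + 1) - 10/7)**2 = (-2*0 - 10/7)**2 = (0 - 10/7)**2 = (-10/7)**2 = 100/49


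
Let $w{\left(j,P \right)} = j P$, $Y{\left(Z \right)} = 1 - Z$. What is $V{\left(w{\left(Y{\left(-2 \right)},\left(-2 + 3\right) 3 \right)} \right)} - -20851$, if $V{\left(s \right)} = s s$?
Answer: $20932$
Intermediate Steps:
$w{\left(j,P \right)} = P j$
$V{\left(s \right)} = s^{2}$
$V{\left(w{\left(Y{\left(-2 \right)},\left(-2 + 3\right) 3 \right)} \right)} - -20851 = \left(\left(-2 + 3\right) 3 \left(1 - -2\right)\right)^{2} - -20851 = \left(1 \cdot 3 \left(1 + 2\right)\right)^{2} + 20851 = \left(3 \cdot 3\right)^{2} + 20851 = 9^{2} + 20851 = 81 + 20851 = 20932$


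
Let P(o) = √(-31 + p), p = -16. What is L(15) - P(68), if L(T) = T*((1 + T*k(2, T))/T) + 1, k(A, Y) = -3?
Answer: -43 - I*√47 ≈ -43.0 - 6.8557*I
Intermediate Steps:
P(o) = I*√47 (P(o) = √(-31 - 16) = √(-47) = I*√47)
L(T) = 2 - 3*T (L(T) = T*((1 + T*(-3))/T) + 1 = T*((1 - 3*T)/T) + 1 = (1 - 3*T) + 1 = 2 - 3*T)
L(15) - P(68) = (2 - 3*15) - I*√47 = (2 - 45) - I*√47 = -43 - I*√47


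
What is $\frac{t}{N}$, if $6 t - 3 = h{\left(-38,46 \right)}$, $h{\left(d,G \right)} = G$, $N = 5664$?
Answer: $\frac{49}{33984} \approx 0.0014419$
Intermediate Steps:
$t = \frac{49}{6}$ ($t = \frac{1}{2} + \frac{1}{6} \cdot 46 = \frac{1}{2} + \frac{23}{3} = \frac{49}{6} \approx 8.1667$)
$\frac{t}{N} = \frac{49}{6 \cdot 5664} = \frac{49}{6} \cdot \frac{1}{5664} = \frac{49}{33984}$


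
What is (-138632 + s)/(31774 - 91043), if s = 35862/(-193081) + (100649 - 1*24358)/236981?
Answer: 6343312821875403/2711943685355009 ≈ 2.3390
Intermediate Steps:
s = 6231729949/45756528461 (s = 35862*(-1/193081) + (100649 - 24358)*(1/236981) = -35862/193081 + 76291*(1/236981) = -35862/193081 + 76291/236981 = 6231729949/45756528461 ≈ 0.13619)
(-138632 + s)/(31774 - 91043) = (-138632 + 6231729949/45756528461)/(31774 - 91043) = -6343312821875403/45756528461/(-59269) = -6343312821875403/45756528461*(-1/59269) = 6343312821875403/2711943685355009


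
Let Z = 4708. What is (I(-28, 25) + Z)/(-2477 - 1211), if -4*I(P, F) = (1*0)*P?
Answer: -1177/922 ≈ -1.2766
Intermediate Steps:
I(P, F) = 0 (I(P, F) = -1*0*P/4 = -0*P = -¼*0 = 0)
(I(-28, 25) + Z)/(-2477 - 1211) = (0 + 4708)/(-2477 - 1211) = 4708/(-3688) = 4708*(-1/3688) = -1177/922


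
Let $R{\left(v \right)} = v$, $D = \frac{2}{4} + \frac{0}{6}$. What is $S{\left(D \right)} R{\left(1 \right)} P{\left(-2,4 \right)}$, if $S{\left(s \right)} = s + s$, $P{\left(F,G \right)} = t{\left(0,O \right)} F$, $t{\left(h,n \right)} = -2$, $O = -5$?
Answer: $4$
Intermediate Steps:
$P{\left(F,G \right)} = - 2 F$
$D = \frac{1}{2}$ ($D = 2 \cdot \frac{1}{4} + 0 \cdot \frac{1}{6} = \frac{1}{2} + 0 = \frac{1}{2} \approx 0.5$)
$S{\left(s \right)} = 2 s$
$S{\left(D \right)} R{\left(1 \right)} P{\left(-2,4 \right)} = 2 \cdot \frac{1}{2} \cdot 1 \left(\left(-2\right) \left(-2\right)\right) = 1 \cdot 1 \cdot 4 = 1 \cdot 4 = 4$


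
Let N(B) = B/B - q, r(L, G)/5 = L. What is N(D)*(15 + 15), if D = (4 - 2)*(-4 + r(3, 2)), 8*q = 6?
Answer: 15/2 ≈ 7.5000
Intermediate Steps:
q = 3/4 (q = (1/8)*6 = 3/4 ≈ 0.75000)
r(L, G) = 5*L
D = 22 (D = (4 - 2)*(-4 + 5*3) = 2*(-4 + 15) = 2*11 = 22)
N(B) = 1/4 (N(B) = B/B - 1*3/4 = 1 - 3/4 = 1/4)
N(D)*(15 + 15) = (15 + 15)/4 = (1/4)*30 = 15/2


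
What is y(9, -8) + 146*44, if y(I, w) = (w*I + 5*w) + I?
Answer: 6321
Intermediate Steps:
y(I, w) = I + 5*w + I*w (y(I, w) = (I*w + 5*w) + I = (5*w + I*w) + I = I + 5*w + I*w)
y(9, -8) + 146*44 = (9 + 5*(-8) + 9*(-8)) + 146*44 = (9 - 40 - 72) + 6424 = -103 + 6424 = 6321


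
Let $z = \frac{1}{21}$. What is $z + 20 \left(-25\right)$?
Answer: $- \frac{10499}{21} \approx -499.95$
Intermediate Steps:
$z = \frac{1}{21} \approx 0.047619$
$z + 20 \left(-25\right) = \frac{1}{21} + 20 \left(-25\right) = \frac{1}{21} - 500 = - \frac{10499}{21}$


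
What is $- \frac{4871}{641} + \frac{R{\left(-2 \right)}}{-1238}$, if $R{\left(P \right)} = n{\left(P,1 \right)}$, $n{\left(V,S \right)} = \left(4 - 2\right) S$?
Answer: $- \frac{3015790}{396779} \approx -7.6007$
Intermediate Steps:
$n{\left(V,S \right)} = 2 S$
$R{\left(P \right)} = 2$ ($R{\left(P \right)} = 2 \cdot 1 = 2$)
$- \frac{4871}{641} + \frac{R{\left(-2 \right)}}{-1238} = - \frac{4871}{641} + \frac{2}{-1238} = \left(-4871\right) \frac{1}{641} + 2 \left(- \frac{1}{1238}\right) = - \frac{4871}{641} - \frac{1}{619} = - \frac{3015790}{396779}$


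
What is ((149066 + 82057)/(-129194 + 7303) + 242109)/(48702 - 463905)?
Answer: -9836892332/16869836291 ≈ -0.58311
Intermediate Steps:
((149066 + 82057)/(-129194 + 7303) + 242109)/(48702 - 463905) = (231123/(-121891) + 242109)/(-415203) = (231123*(-1/121891) + 242109)*(-1/415203) = (-231123/121891 + 242109)*(-1/415203) = (29510676996/121891)*(-1/415203) = -9836892332/16869836291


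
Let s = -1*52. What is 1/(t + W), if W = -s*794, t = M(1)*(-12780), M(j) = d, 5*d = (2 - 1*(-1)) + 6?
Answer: 1/18284 ≈ 5.4693e-5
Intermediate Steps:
d = 9/5 (d = ((2 - 1*(-1)) + 6)/5 = ((2 + 1) + 6)/5 = (3 + 6)/5 = (⅕)*9 = 9/5 ≈ 1.8000)
M(j) = 9/5
s = -52
t = -23004 (t = (9/5)*(-12780) = -23004)
W = 41288 (W = -(-52)*794 = -1*(-41288) = 41288)
1/(t + W) = 1/(-23004 + 41288) = 1/18284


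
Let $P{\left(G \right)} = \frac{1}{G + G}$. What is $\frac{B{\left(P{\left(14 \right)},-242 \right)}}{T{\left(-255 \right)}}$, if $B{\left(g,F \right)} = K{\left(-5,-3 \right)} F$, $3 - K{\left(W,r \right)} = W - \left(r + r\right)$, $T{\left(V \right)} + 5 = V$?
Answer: $\frac{121}{65} \approx 1.8615$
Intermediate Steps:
$T{\left(V \right)} = -5 + V$
$K{\left(W,r \right)} = 3 - W + 2 r$ ($K{\left(W,r \right)} = 3 - \left(W - \left(r + r\right)\right) = 3 - \left(W - 2 r\right) = 3 - W + 2 r$)
$P{\left(G \right)} = \frac{1}{2 G}$
$B{\left(g,F \right)} = 2 F$ ($B{\left(g,F \right)} = \left(3 - -5 + 2 \left(-3\right)\right) F = \left(3 + 5 - 6\right) F = 2 F$)
$\frac{B{\left(P{\left(14 \right)},-242 \right)}}{T{\left(-255 \right)}} = \frac{2 \left(-242\right)}{-5 - 255} = - \frac{484}{-260} = \left(-484\right) \left(- \frac{1}{260}\right) = \frac{121}{65}$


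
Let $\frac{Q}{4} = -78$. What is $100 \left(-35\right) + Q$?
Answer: $-3812$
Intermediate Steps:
$Q = -312$ ($Q = 4 \left(-78\right) = -312$)
$100 \left(-35\right) + Q = 100 \left(-35\right) - 312 = -3500 - 312 = -3812$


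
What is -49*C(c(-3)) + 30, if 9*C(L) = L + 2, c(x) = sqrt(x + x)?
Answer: 172/9 - 49*I*sqrt(6)/9 ≈ 19.111 - 13.336*I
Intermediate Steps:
c(x) = sqrt(2)*sqrt(x) (c(x) = sqrt(2*x) = sqrt(2)*sqrt(x))
C(L) = 2/9 + L/9 (C(L) = (L + 2)/9 = (2 + L)/9 = 2/9 + L/9)
-49*C(c(-3)) + 30 = -49*(2/9 + (sqrt(2)*sqrt(-3))/9) + 30 = -49*(2/9 + (sqrt(2)*(I*sqrt(3)))/9) + 30 = -49*(2/9 + (I*sqrt(6))/9) + 30 = -49*(2/9 + I*sqrt(6)/9) + 30 = (-98/9 - 49*I*sqrt(6)/9) + 30 = 172/9 - 49*I*sqrt(6)/9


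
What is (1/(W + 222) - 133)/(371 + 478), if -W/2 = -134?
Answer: -21723/138670 ≈ -0.15665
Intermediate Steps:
W = 268 (W = -2*(-134) = 268)
(1/(W + 222) - 133)/(371 + 478) = (1/(268 + 222) - 133)/(371 + 478) = (1/490 - 133)/849 = (1/490 - 133)*(1/849) = -65169/490*1/849 = -21723/138670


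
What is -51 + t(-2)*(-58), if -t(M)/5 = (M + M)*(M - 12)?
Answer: 16189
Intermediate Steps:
t(M) = -10*M*(-12 + M) (t(M) = -5*(M + M)*(M - 12) = -5*2*M*(-12 + M) = -10*M*(-12 + M))
-51 + t(-2)*(-58) = -51 + (10*(-2)*(12 - 1*(-2)))*(-58) = -51 + (10*(-2)*(12 + 2))*(-58) = -51 + (10*(-2)*14)*(-58) = -51 - 280*(-58) = -51 + 16240 = 16189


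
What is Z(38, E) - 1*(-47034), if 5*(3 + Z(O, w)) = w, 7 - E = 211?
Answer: 234951/5 ≈ 46990.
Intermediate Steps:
E = -204 (E = 7 - 1*211 = 7 - 211 = -204)
Z(O, w) = -3 + w/5
Z(38, E) - 1*(-47034) = (-3 + (⅕)*(-204)) - 1*(-47034) = (-3 - 204/5) + 47034 = -219/5 + 47034 = 234951/5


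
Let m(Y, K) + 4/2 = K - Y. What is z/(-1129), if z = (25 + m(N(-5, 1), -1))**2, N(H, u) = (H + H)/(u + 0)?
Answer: -1024/1129 ≈ -0.90700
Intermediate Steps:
N(H, u) = 2*H/u (N(H, u) = (2*H)/u = 2*H/u)
m(Y, K) = -2 + K - Y (m(Y, K) = -2 + (K - Y) = -2 + K - Y)
z = 1024 (z = (25 + (-2 - 1 - 2*(-5)/1))**2 = (25 + (-2 - 1 - 2*(-5)))**2 = (25 + (-2 - 1 - 1*(-10)))**2 = (25 + (-2 - 1 + 10))**2 = (25 + 7)**2 = 32**2 = 1024)
z/(-1129) = 1024/(-1129) = 1024*(-1/1129) = -1024/1129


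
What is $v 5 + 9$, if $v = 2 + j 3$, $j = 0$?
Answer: $19$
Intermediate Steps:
$v = 2$ ($v = 2 + 0 \cdot 3 = 2 + 0 = 2$)
$v 5 + 9 = 2 \cdot 5 + 9 = 10 + 9 = 19$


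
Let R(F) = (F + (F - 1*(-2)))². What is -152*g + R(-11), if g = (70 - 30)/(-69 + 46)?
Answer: 15280/23 ≈ 664.35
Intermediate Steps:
R(F) = (2 + 2*F)² (R(F) = (F + (F + 2))² = (F + (2 + F))² = (2 + 2*F)²)
g = -40/23 (g = 40/(-23) = 40*(-1/23) = -40/23 ≈ -1.7391)
-152*g + R(-11) = -152*(-40/23) + 4*(1 - 11)² = 6080/23 + 4*(-10)² = 6080/23 + 4*100 = 6080/23 + 400 = 15280/23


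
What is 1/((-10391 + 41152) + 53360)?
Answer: 1/84121 ≈ 1.1888e-5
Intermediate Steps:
1/((-10391 + 41152) + 53360) = 1/(30761 + 53360) = 1/84121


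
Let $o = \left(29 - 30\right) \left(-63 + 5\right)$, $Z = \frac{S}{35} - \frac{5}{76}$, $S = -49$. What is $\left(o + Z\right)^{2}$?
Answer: $\frac{461519289}{144400} \approx 3196.1$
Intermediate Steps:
$Z = - \frac{557}{380}$ ($Z = - \frac{49}{35} - \frac{5}{76} = \left(-49\right) \frac{1}{35} - \frac{5}{76} = - \frac{7}{5} - \frac{5}{76} = - \frac{557}{380} \approx -1.4658$)
$o = 58$ ($o = \left(-1\right) \left(-58\right) = 58$)
$\left(o + Z\right)^{2} = \left(58 - \frac{557}{380}\right)^{2} = \left(\frac{21483}{380}\right)^{2} = \frac{461519289}{144400}$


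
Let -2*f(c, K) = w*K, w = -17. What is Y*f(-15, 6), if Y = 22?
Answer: 1122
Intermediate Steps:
f(c, K) = 17*K/2 (f(c, K) = -(-17)*K/2 = 17*K/2)
Y*f(-15, 6) = 22*((17/2)*6) = 22*51 = 1122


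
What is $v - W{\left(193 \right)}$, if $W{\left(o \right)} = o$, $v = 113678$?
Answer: $113485$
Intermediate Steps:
$v - W{\left(193 \right)} = 113678 - 193 = 113485$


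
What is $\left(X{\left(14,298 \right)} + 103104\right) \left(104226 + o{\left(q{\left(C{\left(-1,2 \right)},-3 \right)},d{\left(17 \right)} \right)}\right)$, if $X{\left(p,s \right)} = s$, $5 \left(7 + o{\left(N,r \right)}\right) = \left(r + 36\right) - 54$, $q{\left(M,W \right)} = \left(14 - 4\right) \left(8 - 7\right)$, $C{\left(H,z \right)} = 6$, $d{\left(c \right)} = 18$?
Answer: $10776453038$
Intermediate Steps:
$q{\left(M,W \right)} = 10$ ($q{\left(M,W \right)} = 10 \cdot 1 = 10$)
$o{\left(N,r \right)} = - \frac{53}{5} + \frac{r}{5}$ ($o{\left(N,r \right)} = -7 + \frac{\left(r + 36\right) - 54}{5} = -7 + \frac{\left(36 + r\right) - 54}{5} = -7 + \frac{-18 + r}{5} = -7 + \left(- \frac{18}{5} + \frac{r}{5}\right) = - \frac{53}{5} + \frac{r}{5}$)
$\left(X{\left(14,298 \right)} + 103104\right) \left(104226 + o{\left(q{\left(C{\left(-1,2 \right)},-3 \right)},d{\left(17 \right)} \right)}\right) = \left(298 + 103104\right) \left(104226 + \left(- \frac{53}{5} + \frac{1}{5} \cdot 18\right)\right) = 103402 \left(104226 + \left(- \frac{53}{5} + \frac{18}{5}\right)\right) = 103402 \left(104226 - 7\right) = 103402 \cdot 104219 = 10776453038$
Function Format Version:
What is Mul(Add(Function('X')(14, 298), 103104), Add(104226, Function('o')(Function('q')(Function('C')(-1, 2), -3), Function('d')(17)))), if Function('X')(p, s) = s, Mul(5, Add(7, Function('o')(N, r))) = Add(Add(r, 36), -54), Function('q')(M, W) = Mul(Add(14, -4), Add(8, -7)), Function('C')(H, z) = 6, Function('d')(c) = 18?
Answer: 10776453038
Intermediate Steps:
Function('q')(M, W) = 10 (Function('q')(M, W) = Mul(10, 1) = 10)
Function('o')(N, r) = Add(Rational(-53, 5), Mul(Rational(1, 5), r)) (Function('o')(N, r) = Add(-7, Mul(Rational(1, 5), Add(Add(r, 36), -54))) = Add(-7, Mul(Rational(1, 5), Add(Add(36, r), -54))) = Add(-7, Mul(Rational(1, 5), Add(-18, r))) = Add(-7, Add(Rational(-18, 5), Mul(Rational(1, 5), r))) = Add(Rational(-53, 5), Mul(Rational(1, 5), r)))
Mul(Add(Function('X')(14, 298), 103104), Add(104226, Function('o')(Function('q')(Function('C')(-1, 2), -3), Function('d')(17)))) = Mul(Add(298, 103104), Add(104226, Add(Rational(-53, 5), Mul(Rational(1, 5), 18)))) = Mul(103402, Add(104226, Add(Rational(-53, 5), Rational(18, 5)))) = Mul(103402, Add(104226, -7)) = Mul(103402, 104219) = 10776453038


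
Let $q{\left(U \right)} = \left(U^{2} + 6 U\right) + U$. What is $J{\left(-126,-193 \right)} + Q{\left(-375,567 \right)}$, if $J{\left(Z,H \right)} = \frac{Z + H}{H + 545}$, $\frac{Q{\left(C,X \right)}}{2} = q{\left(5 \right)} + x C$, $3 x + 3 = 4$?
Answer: $- \frac{4189}{32} \approx -130.91$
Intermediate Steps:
$x = \frac{1}{3}$ ($x = -1 + \frac{1}{3} \cdot 4 = -1 + \frac{4}{3} = \frac{1}{3} \approx 0.33333$)
$q{\left(U \right)} = U^{2} + 7 U$
$Q{\left(C,X \right)} = 120 + \frac{2 C}{3}$ ($Q{\left(C,X \right)} = 2 \left(5 \left(7 + 5\right) + \frac{C}{3}\right) = 2 \left(5 \cdot 12 + \frac{C}{3}\right) = 2 \left(60 + \frac{C}{3}\right) = 120 + \frac{2 C}{3}$)
$J{\left(Z,H \right)} = \frac{H + Z}{545 + H}$
$J{\left(-126,-193 \right)} + Q{\left(-375,567 \right)} = \frac{-193 - 126}{545 - 193} + \left(120 + \frac{2}{3} \left(-375\right)\right) = \frac{1}{352} \left(-319\right) + \left(120 - 250\right) = \frac{1}{352} \left(-319\right) - 130 = - \frac{29}{32} - 130 = - \frac{4189}{32}$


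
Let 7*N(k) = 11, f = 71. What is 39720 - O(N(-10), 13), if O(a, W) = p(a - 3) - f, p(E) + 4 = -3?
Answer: 39798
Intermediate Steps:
p(E) = -7 (p(E) = -4 - 3 = -7)
N(k) = 11/7 (N(k) = (⅐)*11 = 11/7)
O(a, W) = -78 (O(a, W) = -7 - 1*71 = -7 - 71 = -78)
39720 - O(N(-10), 13) = 39720 - 1*(-78) = 39720 + 78 = 39798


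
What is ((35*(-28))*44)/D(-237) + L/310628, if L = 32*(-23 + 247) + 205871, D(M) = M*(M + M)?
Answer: 66696809/220856508 ≈ 0.30199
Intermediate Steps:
D(M) = 2*M**2 (D(M) = M*(2*M) = 2*M**2)
L = 213039 (L = 32*224 + 205871 = 7168 + 205871 = 213039)
((35*(-28))*44)/D(-237) + L/310628 = ((35*(-28))*44)/((2*(-237)**2)) + 213039/310628 = (-980*44)/((2*56169)) + 213039*(1/310628) = -43120/112338 + 213039/310628 = -43120*1/112338 + 213039/310628 = -21560/56169 + 213039/310628 = 66696809/220856508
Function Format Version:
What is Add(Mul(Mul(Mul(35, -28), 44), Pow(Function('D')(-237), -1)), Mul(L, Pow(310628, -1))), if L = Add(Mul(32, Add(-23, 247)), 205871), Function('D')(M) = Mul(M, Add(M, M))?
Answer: Rational(66696809, 220856508) ≈ 0.30199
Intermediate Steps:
Function('D')(M) = Mul(2, Pow(M, 2)) (Function('D')(M) = Mul(M, Mul(2, M)) = Mul(2, Pow(M, 2)))
L = 213039 (L = Add(Mul(32, 224), 205871) = Add(7168, 205871) = 213039)
Add(Mul(Mul(Mul(35, -28), 44), Pow(Function('D')(-237), -1)), Mul(L, Pow(310628, -1))) = Add(Mul(Mul(Mul(35, -28), 44), Pow(Mul(2, Pow(-237, 2)), -1)), Mul(213039, Pow(310628, -1))) = Add(Mul(Mul(-980, 44), Pow(Mul(2, 56169), -1)), Mul(213039, Rational(1, 310628))) = Add(Mul(-43120, Pow(112338, -1)), Rational(213039, 310628)) = Add(Mul(-43120, Rational(1, 112338)), Rational(213039, 310628)) = Add(Rational(-21560, 56169), Rational(213039, 310628)) = Rational(66696809, 220856508)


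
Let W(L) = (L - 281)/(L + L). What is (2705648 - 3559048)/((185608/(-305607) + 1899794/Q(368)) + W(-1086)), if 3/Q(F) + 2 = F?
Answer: -37764565998240/10256476798864991 ≈ -0.0036820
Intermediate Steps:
Q(F) = 3/(-2 + F)
W(L) = (-281 + L)/(2*L) (W(L) = (-281 + L)/((2*L)) = (-281 + L)*(1/(2*L)) = (-281 + L)/(2*L))
(2705648 - 3559048)/((185608/(-305607) + 1899794/Q(368)) + W(-1086)) = (2705648 - 3559048)/((185608/(-305607) + 1899794/((3/(-2 + 368)))) + (1/2)*(-281 - 1086)/(-1086)) = -853400/((185608*(-1/305607) + 1899794/((3/366))) + (1/2)*(-1/1086)*(-1367)) = -853400/((-185608/305607 + 1899794/((3*(1/366)))) + 1367/2172) = -853400/((-185608/305607 + 1899794/(1/122)) + 1367/2172) = -853400/((-185608/305607 + 1899794*122) + 1367/2172) = -853400/((-185608/305607 + 231774868) + 1367/2172) = -853400/(70832021899268/305607 + 1367/2172) = -853400/51282383994324955/221259468 = -853400*221259468/51282383994324955 = -37764565998240/10256476798864991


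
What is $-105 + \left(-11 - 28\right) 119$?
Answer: $-4746$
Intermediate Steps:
$-105 + \left(-11 - 28\right) 119 = -105 - 4641 = -4746$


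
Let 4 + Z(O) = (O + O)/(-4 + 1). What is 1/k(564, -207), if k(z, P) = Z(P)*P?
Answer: -1/27738 ≈ -3.6052e-5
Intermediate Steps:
Z(O) = -4 - 2*O/3 (Z(O) = -4 + (O + O)/(-4 + 1) = -4 + (2*O)/(-3) = -4 + (2*O)*(-⅓) = -4 - 2*O/3)
k(z, P) = P*(-4 - 2*P/3) (k(z, P) = (-4 - 2*P/3)*P = P*(-4 - 2*P/3))
1/k(564, -207) = 1/(-⅔*(-207)*(6 - 207)) = 1/(-⅔*(-207)*(-201)) = 1/(-27738) = -1/27738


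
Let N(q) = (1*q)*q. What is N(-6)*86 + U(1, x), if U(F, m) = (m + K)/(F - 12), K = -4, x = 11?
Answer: 34049/11 ≈ 3095.4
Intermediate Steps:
U(F, m) = (-4 + m)/(-12 + F) (U(F, m) = (m - 4)/(F - 12) = (-4 + m)/(-12 + F))
N(q) = q² (N(q) = q*q = q²)
N(-6)*86 + U(1, x) = (-6)²*86 + (-4 + 11)/(-12 + 1) = 36*86 + 7/(-11) = 3096 - 1/11*7 = 3096 - 7/11 = 34049/11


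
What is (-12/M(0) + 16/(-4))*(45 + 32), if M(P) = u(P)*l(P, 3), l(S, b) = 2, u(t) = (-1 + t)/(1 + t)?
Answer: 154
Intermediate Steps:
u(t) = (-1 + t)/(1 + t)
M(P) = 2*(-1 + P)/(1 + P) (M(P) = ((-1 + P)/(1 + P))*2 = 2*(-1 + P)/(1 + P))
(-12/M(0) + 16/(-4))*(45 + 32) = (-12*(1 + 0)/(2*(-1 + 0)) + 16/(-4))*(45 + 32) = (-12/(2*(-1)/1) + 16*(-¼))*77 = (-12/(2*1*(-1)) - 4)*77 = (-12/(-2) - 4)*77 = (-12*(-½) - 4)*77 = (6 - 4)*77 = 2*77 = 154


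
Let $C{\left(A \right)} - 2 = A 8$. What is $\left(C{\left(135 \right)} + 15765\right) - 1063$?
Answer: $15784$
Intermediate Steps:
$C{\left(A \right)} = 2 + 8 A$ ($C{\left(A \right)} = 2 + A 8 = 2 + 8 A$)
$\left(C{\left(135 \right)} + 15765\right) - 1063 = \left(\left(2 + 8 \cdot 135\right) + 15765\right) - 1063 = \left(\left(2 + 1080\right) + 15765\right) - 1063 = \left(1082 + 15765\right) - 1063 = 16847 - 1063 = 15784$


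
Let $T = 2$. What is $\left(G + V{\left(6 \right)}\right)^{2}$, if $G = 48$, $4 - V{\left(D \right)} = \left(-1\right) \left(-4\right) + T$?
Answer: $2116$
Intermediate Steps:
$V{\left(D \right)} = -2$ ($V{\left(D \right)} = 4 - \left(\left(-1\right) \left(-4\right) + 2\right) = 4 - \left(4 + 2\right) = 4 - 6 = -2$)
$\left(G + V{\left(6 \right)}\right)^{2} = \left(48 - 2\right)^{2} = 46^{2} = 2116$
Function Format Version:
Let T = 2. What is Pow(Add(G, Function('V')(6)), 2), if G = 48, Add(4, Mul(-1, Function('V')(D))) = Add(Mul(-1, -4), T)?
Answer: 2116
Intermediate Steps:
Function('V')(D) = -2 (Function('V')(D) = Add(4, Mul(-1, Add(Mul(-1, -4), 2))) = Add(4, Mul(-1, Add(4, 2))) = Add(4, Mul(-1, 6)) = Add(4, -6) = -2)
Pow(Add(G, Function('V')(6)), 2) = Pow(Add(48, -2), 2) = Pow(46, 2) = 2116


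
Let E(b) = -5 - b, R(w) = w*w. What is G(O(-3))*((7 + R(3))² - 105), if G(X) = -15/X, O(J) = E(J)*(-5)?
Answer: -453/2 ≈ -226.50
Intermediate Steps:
R(w) = w²
O(J) = 25 + 5*J (O(J) = (-5 - J)*(-5) = 25 + 5*J)
G(O(-3))*((7 + R(3))² - 105) = (-15/(25 + 5*(-3)))*((7 + 3²)² - 105) = (-15/(25 - 15))*((7 + 9)² - 105) = (-15/10)*(16² - 105) = (-15*⅒)*(256 - 105) = -3/2*151 = -453/2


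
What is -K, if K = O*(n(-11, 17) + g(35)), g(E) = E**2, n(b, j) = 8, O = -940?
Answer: 1159020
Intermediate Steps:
K = -1159020 (K = -940*(8 + 35**2) = -940*(8 + 1225) = -940*1233 = -1159020)
-K = -1*(-1159020) = 1159020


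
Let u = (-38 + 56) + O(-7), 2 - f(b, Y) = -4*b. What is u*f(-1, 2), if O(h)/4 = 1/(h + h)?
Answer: -248/7 ≈ -35.429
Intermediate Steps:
f(b, Y) = 2 + 4*b (f(b, Y) = 2 - (-4)*b = 2 + 4*b)
O(h) = 2/h (O(h) = 4/(h + h) = 4/((2*h)) = 4*(1/(2*h)) = 2/h)
u = 124/7 (u = (-38 + 56) + 2/(-7) = 18 + 2*(-1/7) = 18 - 2/7 = 124/7 ≈ 17.714)
u*f(-1, 2) = 124*(2 + 4*(-1))/7 = 124*(2 - 4)/7 = (124/7)*(-2) = -248/7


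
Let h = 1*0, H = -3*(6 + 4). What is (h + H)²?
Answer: 900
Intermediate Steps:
H = -30 (H = -3*10 = -30)
h = 0
(h + H)² = (0 - 30)² = (-30)² = 900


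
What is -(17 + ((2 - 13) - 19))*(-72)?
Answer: -936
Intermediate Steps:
-(17 + ((2 - 13) - 19))*(-72) = -(17 + (-11 - 19))*(-72) = -(17 - 30)*(-72) = -(-13)*(-72) = -1*936 = -936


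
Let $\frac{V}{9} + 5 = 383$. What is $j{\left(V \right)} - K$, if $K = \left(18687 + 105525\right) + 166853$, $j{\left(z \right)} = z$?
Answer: $-287663$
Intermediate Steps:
$V = 3402$ ($V = -45 + 9 \cdot 383 = -45 + 3447 = 3402$)
$K = 291065$ ($K = 124212 + 166853 = 291065$)
$j{\left(V \right)} - K = 3402 - 291065 = -287663$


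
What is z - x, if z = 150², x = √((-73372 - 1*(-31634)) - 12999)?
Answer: 22500 - I*√54737 ≈ 22500.0 - 233.96*I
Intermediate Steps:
x = I*√54737 (x = √((-73372 + 31634) - 12999) = √(-41738 - 12999) = √(-54737) = I*√54737 ≈ 233.96*I)
z = 22500
z - x = 22500 - I*√54737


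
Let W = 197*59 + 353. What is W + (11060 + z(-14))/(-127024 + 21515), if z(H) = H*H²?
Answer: 1263567468/105509 ≈ 11976.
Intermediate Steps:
z(H) = H³
W = 11976 (W = 11623 + 353 = 11976)
W + (11060 + z(-14))/(-127024 + 21515) = 11976 + (11060 + (-14)³)/(-127024 + 21515) = 11976 + (11060 - 2744)/(-105509) = 11976 + 8316*(-1/105509) = 11976 - 8316/105509 = 1263567468/105509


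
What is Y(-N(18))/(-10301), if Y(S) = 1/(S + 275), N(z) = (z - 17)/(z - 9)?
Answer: -9/25484674 ≈ -3.5315e-7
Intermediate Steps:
N(z) = (-17 + z)/(-9 + z)
Y(S) = 1/(275 + S)
Y(-N(18))/(-10301) = 1/((275 - (-17 + 18)/(-9 + 18))*(-10301)) = -1/10301/(275 - 1/9) = -1/10301/(2474/9) = (9/2474)*(-1/10301) = -9/25484674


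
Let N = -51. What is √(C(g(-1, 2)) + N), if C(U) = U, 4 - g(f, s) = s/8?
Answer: 3*I*√21/2 ≈ 6.8739*I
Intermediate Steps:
g(f, s) = 4 - s/8
√(C(g(-1, 2)) + N) = √((4 - ⅛*2) - 51) = √((4 - ¼) - 51) = √(15/4 - 51) = √(-189/4) = 3*I*√21/2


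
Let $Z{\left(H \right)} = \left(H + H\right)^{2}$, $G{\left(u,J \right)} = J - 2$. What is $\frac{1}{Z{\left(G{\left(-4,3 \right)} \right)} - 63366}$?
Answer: $- \frac{1}{63362} \approx -1.5782 \cdot 10^{-5}$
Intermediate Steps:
$G{\left(u,J \right)} = -2 + J$ ($G{\left(u,J \right)} = J - 2 = -2 + J$)
$Z{\left(H \right)} = 4 H^{2}$ ($Z{\left(H \right)} = \left(2 H\right)^{2} = 4 H^{2}$)
$\frac{1}{Z{\left(G{\left(-4,3 \right)} \right)} - 63366} = \frac{1}{4 \left(-2 + 3\right)^{2} - 63366} = \frac{1}{4 \cdot 1^{2} - 63366} = \frac{1}{4 \cdot 1 - 63366} = \frac{1}{4 - 63366} = \frac{1}{-63362} = - \frac{1}{63362}$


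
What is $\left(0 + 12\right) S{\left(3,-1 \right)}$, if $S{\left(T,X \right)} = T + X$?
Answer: $24$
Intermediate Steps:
$\left(0 + 12\right) S{\left(3,-1 \right)} = \left(0 + 12\right) \left(3 - 1\right) = 12 \cdot 2 = 24$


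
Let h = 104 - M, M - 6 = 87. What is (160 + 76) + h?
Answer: 247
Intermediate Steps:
M = 93 (M = 6 + 87 = 93)
h = 11 (h = 104 - 1*93 = 104 - 93 = 11)
(160 + 76) + h = (160 + 76) + 11 = 236 + 11 = 247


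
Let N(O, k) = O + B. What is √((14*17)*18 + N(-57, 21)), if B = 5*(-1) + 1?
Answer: √4223 ≈ 64.985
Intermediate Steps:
B = -4 (B = -5 + 1 = -4)
N(O, k) = -4 + O (N(O, k) = O - 4 = -4 + O)
√((14*17)*18 + N(-57, 21)) = √((14*17)*18 + (-4 - 57)) = √(238*18 - 61) = √(4284 - 61) = √4223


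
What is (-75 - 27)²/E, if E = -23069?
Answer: -612/1357 ≈ -0.45099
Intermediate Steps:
(-75 - 27)²/E = (-75 - 27)²/(-23069) = (-102)²*(-1/23069) = 10404*(-1/23069) = -612/1357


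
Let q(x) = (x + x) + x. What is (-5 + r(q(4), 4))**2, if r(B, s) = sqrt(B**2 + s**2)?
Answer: 185 - 40*sqrt(10) ≈ 58.509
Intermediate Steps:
q(x) = 3*x (q(x) = 2*x + x = 3*x)
(-5 + r(q(4), 4))**2 = (-5 + sqrt((3*4)**2 + 4**2))**2 = (-5 + sqrt(12**2 + 16))**2 = (-5 + sqrt(144 + 16))**2 = (-5 + sqrt(160))**2 = (-5 + 4*sqrt(10))**2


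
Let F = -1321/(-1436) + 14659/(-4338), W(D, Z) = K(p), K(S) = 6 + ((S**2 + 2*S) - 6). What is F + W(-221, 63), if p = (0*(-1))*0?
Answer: -7659913/3114684 ≈ -2.4593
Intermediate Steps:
p = 0 (p = 0*0 = 0)
K(S) = S**2 + 2*S (K(S) = 6 + (-6 + S**2 + 2*S) = S**2 + 2*S)
W(D, Z) = 0 (W(D, Z) = 0*(2 + 0) = 0*2 = 0)
F = -7659913/3114684 (F = -1321*(-1/1436) + 14659*(-1/4338) = 1321/1436 - 14659/4338 = -7659913/3114684 ≈ -2.4593)
F + W(-221, 63) = -7659913/3114684 + 0 = -7659913/3114684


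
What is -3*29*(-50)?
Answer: 4350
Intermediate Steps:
-3*29*(-50) = -87*(-50) = -1*(-4350) = 4350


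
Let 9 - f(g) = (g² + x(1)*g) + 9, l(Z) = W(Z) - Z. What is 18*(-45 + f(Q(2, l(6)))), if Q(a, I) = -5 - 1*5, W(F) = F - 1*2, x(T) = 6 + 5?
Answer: -630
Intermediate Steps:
x(T) = 11
W(F) = -2 + F (W(F) = F - 2 = -2 + F)
l(Z) = -2 (l(Z) = (-2 + Z) - Z = -2)
Q(a, I) = -10 (Q(a, I) = -5 - 5 = -10)
f(g) = -g² - 11*g (f(g) = 9 - ((g² + 11*g) + 9) = 9 - (9 + g² + 11*g) = 9 + (-9 - g² - 11*g) = -g² - 11*g)
18*(-45 + f(Q(2, l(6)))) = 18*(-45 - 1*(-10)*(11 - 10)) = 18*(-45 - 1*(-10)*1) = 18*(-45 + 10) = 18*(-35) = -630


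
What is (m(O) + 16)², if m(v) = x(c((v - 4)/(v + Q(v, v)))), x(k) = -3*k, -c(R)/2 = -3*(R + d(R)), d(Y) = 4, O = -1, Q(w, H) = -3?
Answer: 24649/4 ≈ 6162.3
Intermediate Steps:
c(R) = 24 + 6*R (c(R) = -(-6)*(R + 4) = -(-6)*(4 + R) = -2*(-12 - 3*R) = 24 + 6*R)
m(v) = -72 - 18*(-4 + v)/(-3 + v) (m(v) = -3*(24 + 6*((v - 4)/(v - 3))) = -3*(24 + 6*((-4 + v)/(-3 + v))) = -3*(24 + 6*(-4 + v)/(-3 + v)) = -72 - 18*(-4 + v)/(-3 + v))
(m(O) + 16)² = (18*(16 - 5*(-1))/(-3 - 1) + 16)² = (18*(16 + 5)/(-4) + 16)² = (18*(-¼)*21 + 16)² = (-189/2 + 16)² = (-157/2)² = 24649/4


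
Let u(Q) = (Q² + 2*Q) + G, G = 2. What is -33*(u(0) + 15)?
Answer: -561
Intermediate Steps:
u(Q) = 2 + Q² + 2*Q (u(Q) = (Q² + 2*Q) + 2 = 2 + Q² + 2*Q)
-33*(u(0) + 15) = -33*((2 + 0² + 2*0) + 15) = -33*((2 + 0 + 0) + 15) = -33*(2 + 15) = -33*17 = -561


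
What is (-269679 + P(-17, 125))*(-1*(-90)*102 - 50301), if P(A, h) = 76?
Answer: 11086344963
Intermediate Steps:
(-269679 + P(-17, 125))*(-1*(-90)*102 - 50301) = (-269679 + 76)*(-1*(-90)*102 - 50301) = -269603*(90*102 - 50301) = -269603*(9180 - 50301) = -269603*(-41121) = 11086344963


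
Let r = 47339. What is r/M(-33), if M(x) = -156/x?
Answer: 520729/52 ≈ 10014.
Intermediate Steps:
r/M(-33) = 47339/((-156/(-33))) = 47339/((-156*(-1/33))) = 47339/(52/11) = 47339*(11/52) = 520729/52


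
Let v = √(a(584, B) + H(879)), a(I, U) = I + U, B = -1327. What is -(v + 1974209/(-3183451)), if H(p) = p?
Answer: 1974209/3183451 - 2*√34 ≈ -11.042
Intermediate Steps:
v = 2*√34 (v = √((584 - 1327) + 879) = √(-743 + 879) = √136 = 2*√34 ≈ 11.662)
-(v + 1974209/(-3183451)) = -(2*√34 + 1974209/(-3183451)) = -(2*√34 + 1974209*(-1/3183451)) = -(2*√34 - 1974209/3183451) = -(-1974209/3183451 + 2*√34) = 1974209/3183451 - 2*√34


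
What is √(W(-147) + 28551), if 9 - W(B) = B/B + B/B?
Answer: √28558 ≈ 168.99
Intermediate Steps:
W(B) = 7 (W(B) = 9 - (B/B + B/B) = 9 - (1 + 1) = 9 - 1*2 = 9 - 2 = 7)
√(W(-147) + 28551) = √(7 + 28551) = √28558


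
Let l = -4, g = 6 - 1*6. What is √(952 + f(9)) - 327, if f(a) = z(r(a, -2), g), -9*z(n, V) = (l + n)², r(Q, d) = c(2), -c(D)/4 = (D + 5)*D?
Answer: -327 + 2*√138 ≈ -303.51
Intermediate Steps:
g = 0 (g = 6 - 6 = 0)
c(D) = -4*D*(5 + D) (c(D) = -4*(D + 5)*D = -4*(5 + D)*D = -4*D*(5 + D))
r(Q, d) = -56 (r(Q, d) = -4*2*(5 + 2) = -4*2*7 = -56)
z(n, V) = -(-4 + n)²/9
f(a) = -400 (f(a) = -(-4 - 56)²/9 = -⅑*(-60)² = -⅑*3600 = -400)
√(952 + f(9)) - 327 = √(952 - 400) - 327 = √552 - 327 = 2*√138 - 327 = -327 + 2*√138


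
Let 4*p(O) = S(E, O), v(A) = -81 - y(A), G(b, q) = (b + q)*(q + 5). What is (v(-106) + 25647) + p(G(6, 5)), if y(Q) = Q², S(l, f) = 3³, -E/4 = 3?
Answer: 57347/4 ≈ 14337.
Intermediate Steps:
E = -12 (E = -4*3 = -12)
S(l, f) = 27
G(b, q) = (5 + q)*(b + q) (G(b, q) = (b + q)*(5 + q) = (5 + q)*(b + q))
v(A) = -81 - A²
p(O) = 27/4 (p(O) = (¼)*27 = 27/4)
(v(-106) + 25647) + p(G(6, 5)) = ((-81 - 1*(-106)²) + 25647) + 27/4 = ((-81 - 1*11236) + 25647) + 27/4 = ((-81 - 11236) + 25647) + 27/4 = (-11317 + 25647) + 27/4 = 14330 + 27/4 = 57347/4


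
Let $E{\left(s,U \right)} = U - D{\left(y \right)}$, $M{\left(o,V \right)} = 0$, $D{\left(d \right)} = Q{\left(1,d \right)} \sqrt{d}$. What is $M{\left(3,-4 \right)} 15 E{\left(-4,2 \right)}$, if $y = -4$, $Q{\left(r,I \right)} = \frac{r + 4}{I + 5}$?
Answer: $0$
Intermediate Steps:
$Q{\left(r,I \right)} = \frac{4 + r}{5 + I}$
$D{\left(d \right)} = \frac{5 \sqrt{d}}{5 + d}$ ($D{\left(d \right)} = \frac{4 + 1}{5 + d} \sqrt{d} = \frac{1}{5 + d} 5 \sqrt{d} = \frac{5}{5 + d} \sqrt{d} = \frac{5 \sqrt{d}}{5 + d}$)
$E{\left(s,U \right)} = U - 10 i$ ($E{\left(s,U \right)} = U - \frac{5 \sqrt{-4}}{5 - 4} = U - \frac{5 \cdot 2 i}{1} = U - 5 \cdot 2 i 1 = U - 10 i$)
$M{\left(3,-4 \right)} 15 E{\left(-4,2 \right)} = 0 \cdot 15 \left(2 - 10 i\right) = 0 \left(2 - 10 i\right) = 0$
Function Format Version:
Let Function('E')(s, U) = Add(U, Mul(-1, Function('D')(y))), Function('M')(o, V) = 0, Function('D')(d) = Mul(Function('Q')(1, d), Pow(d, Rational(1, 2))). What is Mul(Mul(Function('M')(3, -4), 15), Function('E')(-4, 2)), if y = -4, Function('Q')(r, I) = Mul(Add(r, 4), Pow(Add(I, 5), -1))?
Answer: 0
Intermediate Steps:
Function('Q')(r, I) = Mul(Pow(Add(5, I), -1), Add(4, r)) (Function('Q')(r, I) = Mul(Add(4, r), Pow(Add(5, I), -1)) = Mul(Pow(Add(5, I), -1), Add(4, r)))
Function('D')(d) = Mul(5, Pow(d, Rational(1, 2)), Pow(Add(5, d), -1)) (Function('D')(d) = Mul(Mul(Pow(Add(5, d), -1), Add(4, 1)), Pow(d, Rational(1, 2))) = Mul(Mul(Pow(Add(5, d), -1), 5), Pow(d, Rational(1, 2))) = Mul(Mul(5, Pow(Add(5, d), -1)), Pow(d, Rational(1, 2))) = Mul(5, Pow(d, Rational(1, 2)), Pow(Add(5, d), -1)))
Function('E')(s, U) = Add(U, Mul(-10, I)) (Function('E')(s, U) = Add(U, Mul(-1, Mul(5, Pow(-4, Rational(1, 2)), Pow(Add(5, -4), -1)))) = Add(U, Mul(-1, Mul(5, Mul(2, I), Pow(1, -1)))) = Add(U, Mul(-1, Mul(5, Mul(2, I), 1))) = Add(U, Mul(-1, Mul(10, I))) = Add(U, Mul(-10, I)))
Mul(Mul(Function('M')(3, -4), 15), Function('E')(-4, 2)) = Mul(Mul(0, 15), Add(2, Mul(-10, I))) = Mul(0, Add(2, Mul(-10, I))) = 0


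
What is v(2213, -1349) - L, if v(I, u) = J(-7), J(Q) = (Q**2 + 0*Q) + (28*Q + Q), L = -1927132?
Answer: 1926978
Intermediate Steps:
J(Q) = Q**2 + 29*Q (J(Q) = (Q**2 + 0) + 29*Q = Q**2 + 29*Q)
v(I, u) = -154 (v(I, u) = -7*(29 - 7) = -7*22 = -154)
v(2213, -1349) - L = -154 - 1*(-1927132) = -154 + 1927132 = 1926978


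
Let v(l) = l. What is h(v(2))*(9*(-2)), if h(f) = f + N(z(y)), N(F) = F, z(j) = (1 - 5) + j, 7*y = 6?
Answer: 144/7 ≈ 20.571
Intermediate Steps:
y = 6/7 (y = (⅐)*6 = 6/7 ≈ 0.85714)
z(j) = -4 + j
h(f) = -22/7 + f (h(f) = f + (-4 + 6/7) = f - 22/7 = -22/7 + f)
h(v(2))*(9*(-2)) = (-22/7 + 2)*(9*(-2)) = -8/7*(-18) = 144/7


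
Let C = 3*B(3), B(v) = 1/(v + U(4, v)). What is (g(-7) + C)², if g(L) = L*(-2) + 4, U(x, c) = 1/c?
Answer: 35721/100 ≈ 357.21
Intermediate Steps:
B(v) = 1/(v + 1/v)
g(L) = 4 - 2*L (g(L) = -2*L + 4 = 4 - 2*L)
C = 9/10 (C = 3*(3/(1 + 3²)) = 3*(3/(1 + 9)) = 3*(3/10) = 9/10 ≈ 0.90000)
(g(-7) + C)² = ((4 - 2*(-7)) + 9/10)² = ((4 + 14) + 9/10)² = (18 + 9/10)² = (189/10)² = 35721/100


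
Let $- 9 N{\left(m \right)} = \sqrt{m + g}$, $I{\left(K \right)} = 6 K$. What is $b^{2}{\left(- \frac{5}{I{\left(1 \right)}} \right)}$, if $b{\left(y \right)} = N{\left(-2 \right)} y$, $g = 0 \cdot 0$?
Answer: $- \frac{25}{1458} \approx -0.017147$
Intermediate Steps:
$g = 0$
$N{\left(m \right)} = - \frac{\sqrt{m}}{9}$ ($N{\left(m \right)} = - \frac{\sqrt{m + 0}}{9} = - \frac{\sqrt{m}}{9}$)
$b{\left(y \right)} = - \frac{i y \sqrt{2}}{9}$ ($b{\left(y \right)} = - \frac{\sqrt{-2}}{9} y = - \frac{i \sqrt{2}}{9} y = - \frac{i y \sqrt{2}}{9}$)
$b^{2}{\left(- \frac{5}{I{\left(1 \right)}} \right)} = \left(- \frac{i \left(- \frac{5}{6 \cdot 1}\right) \sqrt{2}}{9}\right)^{2} = \left(- \frac{i \left(- \frac{5}{6}\right) \sqrt{2}}{9}\right)^{2} = \left(- \frac{i \left(\left(-5\right) \frac{1}{6}\right) \sqrt{2}}{9}\right)^{2} = \left(\left(- \frac{1}{9}\right) i \left(- \frac{5}{6}\right) \sqrt{2}\right)^{2} = \left(\frac{5 i \sqrt{2}}{54}\right)^{2} = - \frac{25}{1458}$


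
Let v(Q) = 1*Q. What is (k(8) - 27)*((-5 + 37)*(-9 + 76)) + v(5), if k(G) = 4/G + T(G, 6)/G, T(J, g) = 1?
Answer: -56543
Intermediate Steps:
v(Q) = Q
k(G) = 5/G (k(G) = 4/G + 1/G = 5/G)
(k(8) - 27)*((-5 + 37)*(-9 + 76)) + v(5) = (5/8 - 27)*((-5 + 37)*(-9 + 76)) + 5 = (5*(⅛) - 27)*(32*67) + 5 = (5/8 - 27)*2144 + 5 = -211/8*2144 + 5 = -56548 + 5 = -56543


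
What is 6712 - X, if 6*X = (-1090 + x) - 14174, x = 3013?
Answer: 52523/6 ≈ 8753.8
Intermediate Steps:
X = -12251/6 (X = ((-1090 + 3013) - 14174)/6 = (1923 - 14174)/6 = (1/6)*(-12251) = -12251/6 ≈ -2041.8)
6712 - X = 6712 - 1*(-12251/6) = 6712 + 12251/6 = 52523/6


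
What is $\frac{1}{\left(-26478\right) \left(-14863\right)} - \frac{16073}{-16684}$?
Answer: $\frac{3162704422103}{3282931651788} \approx 0.96338$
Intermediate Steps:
$\frac{1}{\left(-26478\right) \left(-14863\right)} - \frac{16073}{-16684} = \left(- \frac{1}{26478}\right) \left(- \frac{1}{14863}\right) - - \frac{16073}{16684} = \frac{1}{393542514} + \frac{16073}{16684} = \frac{3162704422103}{3282931651788}$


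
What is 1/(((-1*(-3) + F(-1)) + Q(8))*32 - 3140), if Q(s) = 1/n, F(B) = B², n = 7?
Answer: -7/21052 ≈ -0.00033251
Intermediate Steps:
Q(s) = ⅐ (Q(s) = 1/7 = ⅐)
1/(((-1*(-3) + F(-1)) + Q(8))*32 - 3140) = 1/(((-1*(-3) + (-1)²) + ⅐)*32 - 3140) = 1/(((3 + 1) + ⅐)*32 - 3140) = 1/((4 + ⅐)*32 - 3140) = 1/((29/7)*32 - 3140) = 1/(928/7 - 3140) = 1/(-21052/7) = -7/21052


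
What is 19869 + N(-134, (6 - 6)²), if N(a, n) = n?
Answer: 19869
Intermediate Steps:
19869 + N(-134, (6 - 6)²) = 19869 + (6 - 6)² = 19869 + 0² = 19869 + 0 = 19869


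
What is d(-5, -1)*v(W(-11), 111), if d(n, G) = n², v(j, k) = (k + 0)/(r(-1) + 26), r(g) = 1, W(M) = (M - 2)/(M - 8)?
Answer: 925/9 ≈ 102.78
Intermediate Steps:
W(M) = (-2 + M)/(-8 + M)
v(j, k) = k/27 (v(j, k) = (k + 0)/(1 + 26) = k/27)
d(-5, -1)*v(W(-11), 111) = (-5)²*((1/27)*111) = 25*(37/9) = 925/9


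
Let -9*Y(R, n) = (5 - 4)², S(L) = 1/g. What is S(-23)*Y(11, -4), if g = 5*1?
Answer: -1/45 ≈ -0.022222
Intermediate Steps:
g = 5
S(L) = ⅕ (S(L) = 1/5 = ⅕)
Y(R, n) = -⅑ (Y(R, n) = -(5 - 4)²/9 = -⅑*1² = -⅑*1 = -⅑)
S(-23)*Y(11, -4) = (⅕)*(-⅑) = -1/45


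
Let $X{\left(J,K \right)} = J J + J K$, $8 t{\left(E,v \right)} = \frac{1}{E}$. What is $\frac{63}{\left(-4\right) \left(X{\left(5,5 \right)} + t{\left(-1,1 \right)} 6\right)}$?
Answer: $- \frac{63}{197} \approx -0.3198$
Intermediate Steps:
$t{\left(E,v \right)} = \frac{1}{8 E}$
$X{\left(J,K \right)} = J^{2} + J K$
$\frac{63}{\left(-4\right) \left(X{\left(5,5 \right)} + t{\left(-1,1 \right)} 6\right)} = \frac{63}{\left(-4\right) \left(5 \left(5 + 5\right) + \frac{1}{8 \left(-1\right)} 6\right)} = \frac{63}{\left(-4\right) \left(5 \cdot 10 + \frac{1}{8} \left(-1\right) 6\right)} = \frac{63}{\left(-4\right) \left(50 - \frac{3}{4}\right)} = \frac{63}{\left(-4\right) \frac{197}{4}} = \frac{63}{-197} = 63 \left(- \frac{1}{197}\right) = - \frac{63}{197}$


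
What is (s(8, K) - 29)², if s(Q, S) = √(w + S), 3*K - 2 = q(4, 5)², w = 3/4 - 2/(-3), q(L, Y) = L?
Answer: (174 - √267)²/36 ≈ 690.46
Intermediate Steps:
w = 17/12 (w = 3*(¼) - 2*(-⅓) = ¾ + ⅔ = 17/12 ≈ 1.4167)
K = 6 (K = ⅔ + (⅓)*4² = ⅔ + (⅓)*16 = ⅔ + 16/3 = 6)
s(Q, S) = √(17/12 + S)
(s(8, K) - 29)² = (√(51 + 36*6)/6 - 29)² = (√(51 + 216)/6 - 29)² = (√267/6 - 29)² = (-29 + √267/6)²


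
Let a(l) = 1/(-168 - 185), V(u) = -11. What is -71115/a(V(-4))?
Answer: 25103595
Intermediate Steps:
a(l) = -1/353 (a(l) = 1/(-353) = -1/353)
-71115/a(V(-4)) = -71115/(-1/353) = -71115*(-353) = 25103595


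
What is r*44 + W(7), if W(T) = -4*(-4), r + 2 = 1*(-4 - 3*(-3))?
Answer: 148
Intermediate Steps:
r = 3 (r = -2 + 1*(-4 - 3*(-3)) = -2 + 1*(-4 + 9) = -2 + 1*5 = -2 + 5 = 3)
W(T) = 16
r*44 + W(7) = 3*44 + 16 = 132 + 16 = 148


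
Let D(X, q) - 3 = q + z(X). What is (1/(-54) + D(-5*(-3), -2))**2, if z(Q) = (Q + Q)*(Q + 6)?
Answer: 1160969329/2916 ≈ 3.9814e+5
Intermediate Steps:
z(Q) = 2*Q*(6 + Q) (z(Q) = (2*Q)*(6 + Q) = 2*Q*(6 + Q))
D(X, q) = 3 + q + 2*X*(6 + X) (D(X, q) = 3 + (q + 2*X*(6 + X)) = 3 + q + 2*X*(6 + X))
(1/(-54) + D(-5*(-3), -2))**2 = (1/(-54) + (3 - 2 + 2*(-5*(-3))*(6 - 5*(-3))))**2 = (-1/54 + (3 - 2 + 2*15*(6 + 15)))**2 = (-1/54 + (3 - 2 + 2*15*21))**2 = (-1/54 + (3 - 2 + 630))**2 = (-1/54 + 631)**2 = (34073/54)**2 = 1160969329/2916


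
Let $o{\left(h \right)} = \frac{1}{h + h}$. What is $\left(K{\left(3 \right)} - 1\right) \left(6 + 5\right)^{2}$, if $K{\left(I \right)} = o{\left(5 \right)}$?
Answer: $- \frac{1089}{10} \approx -108.9$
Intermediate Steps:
$o{\left(h \right)} = \frac{1}{2 h}$
$K{\left(I \right)} = \frac{1}{10}$ ($K{\left(I \right)} = \frac{1}{2 \cdot 5} = \frac{1}{2} \cdot \frac{1}{5} = \frac{1}{10}$)
$\left(K{\left(3 \right)} - 1\right) \left(6 + 5\right)^{2} = \left(\frac{1}{10} - 1\right) \left(6 + 5\right)^{2} = - \frac{9 \cdot 11^{2}}{10} = \left(- \frac{9}{10}\right) 121 = - \frac{1089}{10}$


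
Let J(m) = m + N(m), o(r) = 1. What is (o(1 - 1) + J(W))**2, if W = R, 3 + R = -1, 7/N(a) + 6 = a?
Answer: 1369/100 ≈ 13.690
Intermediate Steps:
N(a) = 7/(-6 + a)
R = -4 (R = -3 - 1 = -4)
W = -4
J(m) = m + 7/(-6 + m)
(o(1 - 1) + J(W))**2 = (1 + (7 - 4*(-6 - 4))/(-6 - 4))**2 = (1 + (7 - 4*(-10))/(-10))**2 = (1 - (7 + 40)/10)**2 = (1 - 1/10*47)**2 = (1 - 47/10)**2 = (-37/10)**2 = 1369/100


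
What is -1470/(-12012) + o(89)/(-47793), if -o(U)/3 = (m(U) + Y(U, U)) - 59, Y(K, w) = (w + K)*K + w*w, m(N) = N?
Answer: 7362383/4556266 ≈ 1.6159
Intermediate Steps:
Y(K, w) = w² + K*(K + w) (Y(K, w) = (K + w)*K + w² = K*(K + w) + w² = w² + K*(K + w))
o(U) = 177 - 9*U² - 3*U (o(U) = -3*((U + (U² + U² + U*U)) - 59) = -3*((U + (U² + U² + U²)) - 59) = -3*((U + 3*U²) - 59) = -3*(-59 + U + 3*U²) = 177 - 9*U² - 3*U)
-1470/(-12012) + o(89)/(-47793) = -1470/(-12012) + (177 - 9*89² - 3*89)/(-47793) = -1470*(-1/12012) + (177 - 9*7921 - 267)*(-1/47793) = 35/286 + (177 - 71289 - 267)*(-1/47793) = 35/286 - 71379*(-1/47793) = 35/286 + 23793/15931 = 7362383/4556266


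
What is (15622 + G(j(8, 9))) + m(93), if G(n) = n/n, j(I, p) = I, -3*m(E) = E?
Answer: 15592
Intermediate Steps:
m(E) = -E/3
G(n) = 1
(15622 + G(j(8, 9))) + m(93) = (15622 + 1) - 1/3*93 = 15623 - 31 = 15592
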